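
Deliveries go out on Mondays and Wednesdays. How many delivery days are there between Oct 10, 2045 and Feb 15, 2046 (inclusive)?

37

Oct 10, 2045 is a Tuesday.
That's 129 days from start to end, counting both.
129 = 7 × 18 + 3, so there are 18 full weeks plus 3 extra days.
Each full week contributes 2 days from the set (Mon, Wed): 18 × 2 = 36.
The 3 extra days are Tue, Wed, Thu — 1 of them qualifies.
Total: 36 + 1 = 37.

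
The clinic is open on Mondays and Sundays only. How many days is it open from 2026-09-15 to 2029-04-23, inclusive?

2026-09-15 is a Tuesday.
That's 952 days from start to end, counting both.
952 = 7 × 136, so the span is exactly 136 full weeks.
Each full week contributes 2 days from the set (Mon, Sun): 136 × 2 = 272.

272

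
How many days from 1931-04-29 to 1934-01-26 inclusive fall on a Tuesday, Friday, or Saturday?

1931-04-29 is a Wednesday.
The range spans 1004 days (inclusive of both endpoints).
1004 = 7 × 143 + 3, so there are 143 full weeks plus 3 extra days.
Each full week contributes 3 days from the set (Tue, Fri, Sat): 143 × 3 = 429.
The 3 extra days are Wed, Thu, Fri — 1 of them qualifies.
Total: 429 + 1 = 430.

430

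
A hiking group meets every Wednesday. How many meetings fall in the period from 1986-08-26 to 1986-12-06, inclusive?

15

1986-08-26 is a Tuesday.
That's 103 days from start to end, counting both.
103 = 7 × 14 + 5, so there are 14 full weeks plus 5 extra days.
Each full week contributes one Wednesday: 14 so far.
The 5 extra days are Tue, Wed, Thu, Fri, Sat — 1 of them qualifies.
Total: 14 + 1 = 15.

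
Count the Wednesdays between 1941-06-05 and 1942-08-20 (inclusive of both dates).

63

1941-06-05 is a Thursday.
The range spans 442 days (inclusive of both endpoints).
442 = 7 × 63 + 1, so there are 63 full weeks plus 1 extra day.
Each full week contributes one Wednesday: 63 so far.
The 1 extra day is Thu — none qualify.
Total: 63 + 0 = 63.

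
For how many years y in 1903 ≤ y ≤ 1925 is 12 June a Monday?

Day of week of June 12 in each year:
1903: Fri, 1904: Sun, 1905: Mon ✓, 1906: Tue, 1907: Wed, 1908: Fri, 1909: Sat, 1910: Sun, 1911: Mon ✓, 1912: Wed, 1913: Thu, 1914: Fri, 1915: Sat, 1916: Mon ✓, 1917: Tue, 1918: Wed, 1919: Thu, 1920: Sat, 1921: Sun, 1922: Mon ✓, 1923: Tue, 1924: Thu, 1925: Fri
Mondays: 1905, 1911, 1916, 1922.

4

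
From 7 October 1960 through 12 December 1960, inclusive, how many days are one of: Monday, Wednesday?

7 October 1960 is a Friday.
That's 67 days from start to end, counting both.
67 = 7 × 9 + 4, so there are 9 full weeks plus 4 extra days.
Each full week contributes 2 days from the set (Mon, Wed): 9 × 2 = 18.
The 4 extra days are Friday, Saturday, Sunday, Monday — 1 of them qualifies.
Total: 18 + 1 = 19.

19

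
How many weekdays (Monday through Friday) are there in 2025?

261 weekdays

1 January 2025 is a Wednesday.
From 1 January 2025 to 31 December 2025 is 365 days inclusive.
365 = 7 × 52 + 1, so there are 52 full weeks plus 1 extra day.
Each full week contributes 5 weekdays (Mon–Fri): 52 × 5 = 260.
The 1 extra day is Wednesday — 1 of them qualifies.
Total: 260 + 1 = 261.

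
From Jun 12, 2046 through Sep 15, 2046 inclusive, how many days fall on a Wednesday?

Jun 12, 2046 is a Tuesday.
From Jun 12, 2046 to Sep 15, 2046 is 96 days inclusive.
96 = 7 × 13 + 5, so there are 13 full weeks plus 5 extra days.
Each full week contributes one Wednesday: 13 so far.
The 5 extra days are Tuesday, Wednesday, Thursday, Friday, Saturday — 1 of them qualifies.
Total: 13 + 1 = 14.

14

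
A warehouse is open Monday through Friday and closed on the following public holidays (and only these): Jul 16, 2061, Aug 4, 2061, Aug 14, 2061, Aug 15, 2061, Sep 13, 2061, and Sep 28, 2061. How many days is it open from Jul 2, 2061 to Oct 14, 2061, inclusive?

Jul 2, 2061 is a Saturday.
The range spans 105 days (inclusive of both endpoints).
105 = 7 × 15, so the span is exactly 15 full weeks.
Each full week contributes 5 weekdays (Mon–Fri): 15 × 5 = 75.
Total: 75.
Holidays: Jul 16, 2061 (Sat); Aug 4, 2061 (Thu); Aug 14, 2061 (Sun); Aug 15, 2061 (Mon); Sep 13, 2061 (Tue); Sep 28, 2061 (Wed).
4 of the 6 holidays fall on weekdays; the rest are weekends and were already excluded.
Business days: 75 − 4 = 71.

71 working days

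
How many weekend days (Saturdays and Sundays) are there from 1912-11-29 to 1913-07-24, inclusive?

68

1912-11-29 is a Friday.
From 1912-11-29 to 1913-07-24 is 238 days inclusive.
238 = 7 × 34, so the span is exactly 34 full weeks.
Each full week contributes 2 weekend days (Sat, Sun): 34 × 2 = 68.
Total: 68.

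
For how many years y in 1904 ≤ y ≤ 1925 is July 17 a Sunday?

3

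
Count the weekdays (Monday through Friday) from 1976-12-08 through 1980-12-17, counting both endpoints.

1976-12-08 is a Wednesday.
From 1976-12-08 to 1980-12-17 is 1471 days inclusive.
1471 = 7 × 210 + 1, so there are 210 full weeks plus 1 extra day.
Each full week contributes 5 weekdays (Mon–Fri): 210 × 5 = 1050.
The 1 extra day is Wed — 1 of them qualifies.
Total: 1050 + 1 = 1051.

1051 weekdays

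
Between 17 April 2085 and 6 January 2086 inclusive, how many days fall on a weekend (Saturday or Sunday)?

76

17 April 2085 is a Tuesday.
The range spans 265 days (inclusive of both endpoints).
265 = 7 × 37 + 6, so there are 37 full weeks plus 6 extra days.
Each full week contributes 2 weekend days (Sat, Sun): 37 × 2 = 74.
The 6 extra days are Tue, Wed, Thu, Fri, Sat, Sun — 2 of them qualify.
Total: 74 + 2 = 76.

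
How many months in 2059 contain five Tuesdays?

A month has five Tuesdays exactly when Tuesday falls within its first (length − 28) days.
Jan: 31 days, starts Wed → 5 of Wed, Thu, Fri
Feb: 28 days, starts Sat → 5 of (none)
Mar: 31 days, starts Sat → 5 of Sat, Sun, Mon
Apr: 30 days, starts Tue → 5 of Tue, Wed ✓
May: 31 days, starts Thu → 5 of Thu, Fri, Sat
Jun: 30 days, starts Sun → 5 of Sun, Mon
Jul: 31 days, starts Tue → 5 of Tue, Wed, Thu ✓
Aug: 31 days, starts Fri → 5 of Fri, Sat, Sun
Sep: 30 days, starts Mon → 5 of Mon, Tue ✓
Oct: 31 days, starts Wed → 5 of Wed, Thu, Fri
Nov: 30 days, starts Sat → 5 of Sat, Sun
Dec: 31 days, starts Mon → 5 of Mon, Tue, Wed ✓
Months with five Tuesdays: Apr, Jul, Sep, Dec.

4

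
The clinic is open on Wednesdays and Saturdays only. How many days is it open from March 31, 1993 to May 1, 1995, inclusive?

218

March 31, 1993 is a Wednesday.
The range spans 762 days (inclusive of both endpoints).
762 = 7 × 108 + 6, so there are 108 full weeks plus 6 extra days.
Each full week contributes 2 days from the set (Wed, Sat): 108 × 2 = 216.
The 6 extra days are Wed, Thu, Fri, Sat, Sun, Mon — 2 of them qualify.
Total: 216 + 2 = 218.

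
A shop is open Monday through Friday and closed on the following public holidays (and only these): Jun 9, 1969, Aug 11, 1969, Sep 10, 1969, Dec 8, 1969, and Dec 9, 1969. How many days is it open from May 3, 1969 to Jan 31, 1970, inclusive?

May 3, 1969 is a Saturday.
From May 3, 1969 to Jan 31, 1970 is 274 days inclusive.
274 = 7 × 39 + 1, so there are 39 full weeks plus 1 extra day.
Each full week contributes 5 weekdays (Mon–Fri): 39 × 5 = 195.
The 1 extra day is Sat — none qualify.
Total: 195 + 0 = 195.
Holidays: Jun 9, 1969 (Mon); Aug 11, 1969 (Mon); Sep 10, 1969 (Wed); Dec 8, 1969 (Mon); Dec 9, 1969 (Tue).
All 5 holidays fall on weekdays, so subtract 5.
Business days: 195 − 5 = 190.

190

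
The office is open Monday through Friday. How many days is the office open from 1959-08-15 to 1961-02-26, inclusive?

400 weekdays

1959-08-15 is a Saturday.
The range spans 562 days (inclusive of both endpoints).
562 = 7 × 80 + 2, so there are 80 full weeks plus 2 extra days.
Each full week contributes 5 weekdays (Mon–Fri): 80 × 5 = 400.
The 2 extra days are Sat, Sun — none qualify.
Total: 400 + 0 = 400.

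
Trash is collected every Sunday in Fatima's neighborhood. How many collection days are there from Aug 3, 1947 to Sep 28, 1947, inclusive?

Aug 3, 1947 is a Sunday.
From Aug 3, 1947 to Sep 28, 1947 is 57 days inclusive.
57 = 7 × 8 + 1, so there are 8 full weeks plus 1 extra day.
Each full week contributes one Sunday: 8 so far.
The 1 extra day is Sun — 1 of them qualifies.
Total: 8 + 1 = 9.

9 Sundays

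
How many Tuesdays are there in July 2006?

July 1, 2006 is a Saturday.
The range spans 31 days (inclusive of both endpoints).
31 = 7 × 4 + 3, so there are 4 full weeks plus 3 extra days.
Each full week contributes one Tuesday: 4 so far.
The 3 extra days are Saturday, Sunday, Monday — none qualify.
Total: 4 + 0 = 4.

4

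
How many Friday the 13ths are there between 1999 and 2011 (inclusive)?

20

Friday-the-13ths by year:
1999: Aug
2000: Oct
2001: Apr, Jul
2002: Sep, Dec
2003: Jun
2004: Feb, Aug
2005: May
2006: Jan, Oct
2007: Apr, Jul
2008: Jun
2009: Feb, Mar, Nov
2010: Aug
2011: May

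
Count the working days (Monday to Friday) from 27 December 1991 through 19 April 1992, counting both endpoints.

27 December 1991 is a Friday.
That's 115 days from start to end, counting both.
115 = 7 × 16 + 3, so there are 16 full weeks plus 3 extra days.
Each full week contributes 5 weekdays (Mon–Fri): 16 × 5 = 80.
The 3 extra days are Fri, Sat, Sun — 1 of them qualifies.
Total: 80 + 1 = 81.

81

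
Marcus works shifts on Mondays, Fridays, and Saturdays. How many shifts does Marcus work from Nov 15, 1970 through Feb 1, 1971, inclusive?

Nov 15, 1970 is a Sunday.
The range spans 79 days (inclusive of both endpoints).
79 = 7 × 11 + 2, so there are 11 full weeks plus 2 extra days.
Each full week contributes 3 days from the set (Mon, Fri, Sat): 11 × 3 = 33.
The 2 extra days are Sun, Mon — 1 of them qualifies.
Total: 33 + 1 = 34.

34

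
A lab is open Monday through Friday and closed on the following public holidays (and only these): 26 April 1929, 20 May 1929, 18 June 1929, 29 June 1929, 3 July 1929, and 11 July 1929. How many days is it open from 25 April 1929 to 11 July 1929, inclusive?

25 April 1929 is a Thursday.
From 25 April 1929 to 11 July 1929 is 78 days inclusive.
78 = 7 × 11 + 1, so there are 11 full weeks plus 1 extra day.
Each full week contributes 5 weekdays (Mon–Fri): 11 × 5 = 55.
The 1 extra day is Thursday — 1 of them qualifies.
Total: 55 + 1 = 56.
Holidays: 26 April 1929 (Fri); 20 May 1929 (Mon); 18 June 1929 (Tue); 29 June 1929 (Sat); 3 July 1929 (Wed); 11 July 1929 (Thu).
5 of the 6 holidays fall on weekdays; the rest are weekends and were already excluded.
Business days: 56 − 5 = 51.

51 business days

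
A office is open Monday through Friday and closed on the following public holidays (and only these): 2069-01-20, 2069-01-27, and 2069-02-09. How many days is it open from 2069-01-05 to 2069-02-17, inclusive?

2069-01-05 is a Saturday.
From 2069-01-05 to 2069-02-17 is 44 days inclusive.
44 = 7 × 6 + 2, so there are 6 full weeks plus 2 extra days.
Each full week contributes 5 weekdays (Mon–Fri): 6 × 5 = 30.
The 2 extra days are Sat, Sun — none qualify.
Total: 30 + 0 = 30.
Holidays: 2069-01-20 (Sun); 2069-01-27 (Sun); 2069-02-09 (Sat).
None of the 3 holidays fall on a weekday, so nothing to subtract.
Business days: 30 − 0 = 30.

30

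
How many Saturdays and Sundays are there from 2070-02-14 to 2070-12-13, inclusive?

2070-02-14 is a Friday.
The range spans 303 days (inclusive of both endpoints).
303 = 7 × 43 + 2, so there are 43 full weeks plus 2 extra days.
Each full week contributes 2 weekend days (Sat, Sun): 43 × 2 = 86.
The 2 extra days are Fri, Sat — 1 of them qualifies.
Total: 86 + 1 = 87.

87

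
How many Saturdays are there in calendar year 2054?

52

1 January 2054 is a Thursday.
The range spans 365 days (inclusive of both endpoints).
365 = 7 × 52 + 1, so there are 52 full weeks plus 1 extra day.
Each full week contributes one Saturday: 52 so far.
The 1 extra day is Thu — none qualify.
Total: 52 + 0 = 52.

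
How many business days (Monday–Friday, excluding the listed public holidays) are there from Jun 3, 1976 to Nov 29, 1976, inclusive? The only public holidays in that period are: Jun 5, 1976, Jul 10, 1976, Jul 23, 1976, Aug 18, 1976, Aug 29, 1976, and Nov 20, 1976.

126 business days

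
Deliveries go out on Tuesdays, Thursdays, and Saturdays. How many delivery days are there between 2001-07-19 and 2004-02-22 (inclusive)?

2001-07-19 is a Thursday.
The range spans 949 days (inclusive of both endpoints).
949 = 7 × 135 + 4, so there are 135 full weeks plus 4 extra days.
Each full week contributes 3 days from the set (Tue, Thu, Sat): 135 × 3 = 405.
The 4 extra days are Thu, Fri, Sat, Sun — 2 of them qualify.
Total: 405 + 2 = 407.

407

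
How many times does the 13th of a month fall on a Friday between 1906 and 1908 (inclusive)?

6

Friday-the-13ths by year:
1906: Apr, Jul
1907: Sep, Dec
1908: Mar, Nov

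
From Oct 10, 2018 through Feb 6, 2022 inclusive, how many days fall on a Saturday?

Oct 10, 2018 is a Wednesday.
The range spans 1216 days (inclusive of both endpoints).
1216 = 7 × 173 + 5, so there are 173 full weeks plus 5 extra days.
Each full week contributes one Saturday: 173 so far.
The 5 extra days are Wed, Thu, Fri, Sat, Sun — 1 of them qualifies.
Total: 173 + 1 = 174.

174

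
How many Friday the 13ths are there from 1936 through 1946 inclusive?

18

Friday-the-13ths by year:
1936: Mar, Nov
1937: Aug
1938: May
1939: Jan, Oct
1940: Sep, Dec
1941: Jun
1942: Feb, Mar, Nov
1943: Aug
1944: Oct
1945: Apr, Jul
1946: Sep, Dec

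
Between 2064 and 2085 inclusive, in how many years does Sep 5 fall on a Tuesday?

Day of week of September 5 in each year:
2064: Fri, 2065: Sat, 2066: Sun, 2067: Mon, 2068: Wed, 2069: Thu, 2070: Fri, 2071: Sat, 2072: Mon, 2073: Tue ✓, 2074: Wed, 2075: Thu, 2076: Sat, 2077: Sun, 2078: Mon, 2079: Tue ✓, 2080: Thu, 2081: Fri, 2082: Sat, 2083: Sun, 2084: Tue ✓, 2085: Wed
Tuesdays: 2073, 2079, 2084.

3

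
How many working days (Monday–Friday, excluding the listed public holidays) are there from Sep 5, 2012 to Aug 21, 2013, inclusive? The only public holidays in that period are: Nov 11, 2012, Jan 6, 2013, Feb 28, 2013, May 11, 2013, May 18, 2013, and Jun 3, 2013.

Sep 5, 2012 is a Wednesday.
That's 351 days from start to end, counting both.
351 = 7 × 50 + 1, so there are 50 full weeks plus 1 extra day.
Each full week contributes 5 weekdays (Mon–Fri): 50 × 5 = 250.
The 1 extra day is Wed — 1 of them qualifies.
Total: 250 + 1 = 251.
Holidays: Nov 11, 2012 (Sun); Jan 6, 2013 (Sun); Feb 28, 2013 (Thu); May 11, 2013 (Sat); May 18, 2013 (Sat); Jun 3, 2013 (Mon).
2 of the 6 holidays fall on weekdays; the rest are weekends and were already excluded.
Business days: 251 − 2 = 249.

249 working days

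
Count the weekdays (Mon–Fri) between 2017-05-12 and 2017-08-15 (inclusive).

2017-05-12 is a Friday.
The range spans 96 days (inclusive of both endpoints).
96 = 7 × 13 + 5, so there are 13 full weeks plus 5 extra days.
Each full week contributes 5 weekdays (Mon–Fri): 13 × 5 = 65.
The 5 extra days are Friday, Saturday, Sunday, Monday, Tuesday — 3 of them qualify.
Total: 65 + 3 = 68.

68 weekdays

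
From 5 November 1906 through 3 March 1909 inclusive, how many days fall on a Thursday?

121 Thursdays

5 November 1906 is a Monday.
The range spans 850 days (inclusive of both endpoints).
850 = 7 × 121 + 3, so there are 121 full weeks plus 3 extra days.
Each full week contributes one Thursday: 121 so far.
The 3 extra days are Mon, Tue, Wed — none qualify.
Total: 121 + 0 = 121.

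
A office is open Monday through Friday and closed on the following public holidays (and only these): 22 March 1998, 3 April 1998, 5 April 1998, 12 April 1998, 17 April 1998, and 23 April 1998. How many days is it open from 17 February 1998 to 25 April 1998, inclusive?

46 business days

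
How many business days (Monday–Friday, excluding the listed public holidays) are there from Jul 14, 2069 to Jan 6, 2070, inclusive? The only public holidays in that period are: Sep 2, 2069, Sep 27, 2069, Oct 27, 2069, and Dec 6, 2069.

Jul 14, 2069 is a Sunday.
The range spans 177 days (inclusive of both endpoints).
177 = 7 × 25 + 2, so there are 25 full weeks plus 2 extra days.
Each full week contributes 5 weekdays (Mon–Fri): 25 × 5 = 125.
The 2 extra days are Sunday, Monday — 1 of them qualifies.
Total: 125 + 1 = 126.
Holidays: Sep 2, 2069 (Mon); Sep 27, 2069 (Fri); Oct 27, 2069 (Sun); Dec 6, 2069 (Fri).
3 of the 4 holidays fall on weekdays; the rest are weekends and were already excluded.
Business days: 126 − 3 = 123.

123 business days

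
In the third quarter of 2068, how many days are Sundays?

14

July 1, 2068 is a Sunday.
The range spans 92 days (inclusive of both endpoints).
92 = 7 × 13 + 1, so there are 13 full weeks plus 1 extra day.
Each full week contributes one Sunday: 13 so far.
The 1 extra day is Sun — 1 of them qualifies.
Total: 13 + 1 = 14.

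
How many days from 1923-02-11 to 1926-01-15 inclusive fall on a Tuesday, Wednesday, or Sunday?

1923-02-11 is a Sunday.
The range spans 1070 days (inclusive of both endpoints).
1070 = 7 × 152 + 6, so there are 152 full weeks plus 6 extra days.
Each full week contributes 3 days from the set (Tue, Wed, Sun): 152 × 3 = 456.
The 6 extra days are Sunday, Monday, Tuesday, Wednesday, Thursday, Friday — 3 of them qualify.
Total: 456 + 3 = 459.

459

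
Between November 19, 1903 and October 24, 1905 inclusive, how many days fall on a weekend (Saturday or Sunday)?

202

November 19, 1903 is a Thursday.
The range spans 706 days (inclusive of both endpoints).
706 = 7 × 100 + 6, so there are 100 full weeks plus 6 extra days.
Each full week contributes 2 weekend days (Sat, Sun): 100 × 2 = 200.
The 6 extra days are Thursday, Friday, Saturday, Sunday, Monday, Tuesday — 2 of them qualify.
Total: 200 + 2 = 202.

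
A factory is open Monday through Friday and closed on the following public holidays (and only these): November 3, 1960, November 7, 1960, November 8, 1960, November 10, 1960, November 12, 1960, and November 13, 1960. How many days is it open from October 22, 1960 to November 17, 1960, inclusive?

October 22, 1960 is a Saturday.
That's 27 days from start to end, counting both.
27 = 7 × 3 + 6, so there are 3 full weeks plus 6 extra days.
Each full week contributes 5 weekdays (Mon–Fri): 3 × 5 = 15.
The 6 extra days are Saturday, Sunday, Monday, Tuesday, Wednesday, Thursday — 4 of them qualify.
Total: 15 + 4 = 19.
Holidays: November 3, 1960 (Thu); November 7, 1960 (Mon); November 8, 1960 (Tue); November 10, 1960 (Thu); November 12, 1960 (Sat); November 13, 1960 (Sun).
4 of the 6 holidays fall on weekdays; the rest are weekends and were already excluded.
Business days: 19 − 4 = 15.

15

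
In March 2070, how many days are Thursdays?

1 March 2070 is a Saturday.
The range spans 31 days (inclusive of both endpoints).
31 = 7 × 4 + 3, so there are 4 full weeks plus 3 extra days.
Each full week contributes one Thursday: 4 so far.
The 3 extra days are Saturday, Sunday, Monday — none qualify.
Total: 4 + 0 = 4.

4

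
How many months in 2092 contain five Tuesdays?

5

A month has five Tuesdays exactly when Tuesday falls within its first (length − 28) days.
Jan: 31 days, starts Tue → 5 of Tue, Wed, Thu ✓
Feb: 29 days, starts Fri → 5 of Fri
Mar: 31 days, starts Sat → 5 of Sat, Sun, Mon
Apr: 30 days, starts Tue → 5 of Tue, Wed ✓
May: 31 days, starts Thu → 5 of Thu, Fri, Sat
Jun: 30 days, starts Sun → 5 of Sun, Mon
Jul: 31 days, starts Tue → 5 of Tue, Wed, Thu ✓
Aug: 31 days, starts Fri → 5 of Fri, Sat, Sun
Sep: 30 days, starts Mon → 5 of Mon, Tue ✓
Oct: 31 days, starts Wed → 5 of Wed, Thu, Fri
Nov: 30 days, starts Sat → 5 of Sat, Sun
Dec: 31 days, starts Mon → 5 of Mon, Tue, Wed ✓
Months with five Tuesdays: Jan, Apr, Jul, Sep, Dec.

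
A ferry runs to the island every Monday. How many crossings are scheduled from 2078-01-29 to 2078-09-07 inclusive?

2078-01-29 is a Saturday.
The range spans 222 days (inclusive of both endpoints).
222 = 7 × 31 + 5, so there are 31 full weeks plus 5 extra days.
Each full week contributes one Monday: 31 so far.
The 5 extra days are Saturday, Sunday, Monday, Tuesday, Wednesday — 1 of them qualifies.
Total: 31 + 1 = 32.

32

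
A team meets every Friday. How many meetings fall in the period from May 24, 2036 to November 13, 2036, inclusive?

24

May 24, 2036 is a Saturday.
That's 174 days from start to end, counting both.
174 = 7 × 24 + 6, so there are 24 full weeks plus 6 extra days.
Each full week contributes one Friday: 24 so far.
The 6 extra days are Saturday, Sunday, Monday, Tuesday, Wednesday, Thursday — none qualify.
Total: 24 + 0 = 24.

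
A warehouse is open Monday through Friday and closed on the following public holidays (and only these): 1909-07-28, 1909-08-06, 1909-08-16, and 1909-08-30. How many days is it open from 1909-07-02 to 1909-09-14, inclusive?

49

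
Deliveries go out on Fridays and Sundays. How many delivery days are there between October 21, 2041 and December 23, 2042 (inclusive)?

October 21, 2041 is a Monday.
The range spans 429 days (inclusive of both endpoints).
429 = 7 × 61 + 2, so there are 61 full weeks plus 2 extra days.
Each full week contributes 2 days from the set (Fri, Sun): 61 × 2 = 122.
The 2 extra days are Monday, Tuesday — none qualify.
Total: 122 + 0 = 122.

122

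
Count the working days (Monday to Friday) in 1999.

1 January 1999 is a Friday.
From 1 January 1999 to 31 December 1999 is 365 days inclusive.
365 = 7 × 52 + 1, so there are 52 full weeks plus 1 extra day.
Each full week contributes 5 weekdays (Mon–Fri): 52 × 5 = 260.
The 1 extra day is Friday — 1 of them qualifies.
Total: 260 + 1 = 261.

261 weekdays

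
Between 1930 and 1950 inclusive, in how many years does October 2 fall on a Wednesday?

3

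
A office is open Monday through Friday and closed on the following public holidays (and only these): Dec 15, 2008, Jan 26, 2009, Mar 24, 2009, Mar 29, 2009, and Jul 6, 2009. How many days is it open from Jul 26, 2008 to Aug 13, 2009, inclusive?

Jul 26, 2008 is a Saturday.
From Jul 26, 2008 to Aug 13, 2009 is 384 days inclusive.
384 = 7 × 54 + 6, so there are 54 full weeks plus 6 extra days.
Each full week contributes 5 weekdays (Mon–Fri): 54 × 5 = 270.
The 6 extra days are Saturday, Sunday, Monday, Tuesday, Wednesday, Thursday — 4 of them qualify.
Total: 270 + 4 = 274.
Holidays: Dec 15, 2008 (Mon); Jan 26, 2009 (Mon); Mar 24, 2009 (Tue); Mar 29, 2009 (Sun); Jul 6, 2009 (Mon).
4 of the 5 holidays fall on weekdays; the rest are weekends and were already excluded.
Business days: 274 − 4 = 270.

270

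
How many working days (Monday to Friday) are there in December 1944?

21

1944-12-01 is a Friday.
From 1944-12-01 to 1944-12-31 is 31 days inclusive.
31 = 7 × 4 + 3, so there are 4 full weeks plus 3 extra days.
Each full week contributes 5 weekdays (Mon–Fri): 4 × 5 = 20.
The 3 extra days are Friday, Saturday, Sunday — 1 of them qualifies.
Total: 20 + 1 = 21.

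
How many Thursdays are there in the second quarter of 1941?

1941-04-01 is a Tuesday.
That's 91 days from start to end, counting both.
91 = 7 × 13, so the span is exactly 13 full weeks.
Each full week contributes one Thursday: 13 so far.

13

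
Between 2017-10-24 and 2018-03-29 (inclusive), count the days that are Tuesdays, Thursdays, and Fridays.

2017-10-24 is a Tuesday.
From 2017-10-24 to 2018-03-29 is 157 days inclusive.
157 = 7 × 22 + 3, so there are 22 full weeks plus 3 extra days.
Each full week contributes 3 days from the set (Tue, Thu, Fri): 22 × 3 = 66.
The 3 extra days are Tuesday, Wednesday, Thursday — 2 of them qualify.
Total: 66 + 2 = 68.

68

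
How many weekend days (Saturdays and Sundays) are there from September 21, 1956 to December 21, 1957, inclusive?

September 21, 1956 is a Friday.
The range spans 457 days (inclusive of both endpoints).
457 = 7 × 65 + 2, so there are 65 full weeks plus 2 extra days.
Each full week contributes 2 weekend days (Sat, Sun): 65 × 2 = 130.
The 2 extra days are Fri, Sat — 1 of them qualifies.
Total: 130 + 1 = 131.

131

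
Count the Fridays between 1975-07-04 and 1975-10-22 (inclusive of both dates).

1975-07-04 is a Friday.
The range spans 111 days (inclusive of both endpoints).
111 = 7 × 15 + 6, so there are 15 full weeks plus 6 extra days.
Each full week contributes one Friday: 15 so far.
The 6 extra days are Fri, Sat, Sun, Mon, Tue, Wed — 1 of them qualifies.
Total: 15 + 1 = 16.

16 Fridays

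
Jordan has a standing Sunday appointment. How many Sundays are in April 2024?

April 1, 2024 is a Monday.
That's 30 days from start to end, counting both.
30 = 7 × 4 + 2, so there are 4 full weeks plus 2 extra days.
Each full week contributes one Sunday: 4 so far.
The 2 extra days are Mon, Tue — none qualify.
Total: 4 + 0 = 4.

4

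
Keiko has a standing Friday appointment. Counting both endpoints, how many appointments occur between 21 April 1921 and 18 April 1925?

209

21 April 1921 is a Thursday.
The range spans 1459 days (inclusive of both endpoints).
1459 = 7 × 208 + 3, so there are 208 full weeks plus 3 extra days.
Each full week contributes one Friday: 208 so far.
The 3 extra days are Thursday, Friday, Saturday — 1 of them qualifies.
Total: 208 + 1 = 209.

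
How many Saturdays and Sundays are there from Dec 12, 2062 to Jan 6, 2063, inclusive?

Dec 12, 2062 is a Tuesday.
From Dec 12, 2062 to Jan 6, 2063 is 26 days inclusive.
26 = 7 × 3 + 5, so there are 3 full weeks plus 5 extra days.
Each full week contributes 2 weekend days (Sat, Sun): 3 × 2 = 6.
The 5 extra days are Tue, Wed, Thu, Fri, Sat — 1 of them qualifies.
Total: 6 + 1 = 7.

7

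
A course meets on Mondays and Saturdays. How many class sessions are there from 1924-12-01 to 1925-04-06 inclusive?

37

1924-12-01 is a Monday.
From 1924-12-01 to 1925-04-06 is 127 days inclusive.
127 = 7 × 18 + 1, so there are 18 full weeks plus 1 extra day.
Each full week contributes 2 days from the set (Mon, Sat): 18 × 2 = 36.
The 1 extra day is Mon — 1 of them qualifies.
Total: 36 + 1 = 37.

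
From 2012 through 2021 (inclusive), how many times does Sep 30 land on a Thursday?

Day of week of September 30 in each year:
2012: Sun, 2013: Mon, 2014: Tue, 2015: Wed, 2016: Fri, 2017: Sat, 2018: Sun, 2019: Mon, 2020: Wed, 2021: Thu ✓
Thursdays: 2021.

1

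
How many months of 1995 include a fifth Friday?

4

A month has five Fridays exactly when Friday falls within its first (length − 28) days.
Jan: 31 days, starts Sun → 5 of Sun, Mon, Tue
Feb: 28 days, starts Wed → 5 of (none)
Mar: 31 days, starts Wed → 5 of Wed, Thu, Fri ✓
Apr: 30 days, starts Sat → 5 of Sat, Sun
May: 31 days, starts Mon → 5 of Mon, Tue, Wed
Jun: 30 days, starts Thu → 5 of Thu, Fri ✓
Jul: 31 days, starts Sat → 5 of Sat, Sun, Mon
Aug: 31 days, starts Tue → 5 of Tue, Wed, Thu
Sep: 30 days, starts Fri → 5 of Fri, Sat ✓
Oct: 31 days, starts Sun → 5 of Sun, Mon, Tue
Nov: 30 days, starts Wed → 5 of Wed, Thu
Dec: 31 days, starts Fri → 5 of Fri, Sat, Sun ✓
Months with five Fridays: Mar, Jun, Sep, Dec.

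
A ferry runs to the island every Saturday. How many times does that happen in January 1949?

5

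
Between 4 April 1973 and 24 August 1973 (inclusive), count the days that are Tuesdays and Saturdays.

4 April 1973 is a Wednesday.
The range spans 143 days (inclusive of both endpoints).
143 = 7 × 20 + 3, so there are 20 full weeks plus 3 extra days.
Each full week contributes 2 days from the set (Tue, Sat): 20 × 2 = 40.
The 3 extra days are Wednesday, Thursday, Friday — none qualify.
Total: 40 + 0 = 40.

40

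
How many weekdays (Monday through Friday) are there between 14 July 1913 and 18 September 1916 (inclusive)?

14 July 1913 is a Monday.
The range spans 1163 days (inclusive of both endpoints).
1163 = 7 × 166 + 1, so there are 166 full weeks plus 1 extra day.
Each full week contributes 5 weekdays (Mon–Fri): 166 × 5 = 830.
The 1 extra day is Mon — 1 of them qualifies.
Total: 830 + 1 = 831.

831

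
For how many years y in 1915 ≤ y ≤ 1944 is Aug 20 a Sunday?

5

Day of week of August 20 in each year:
1915: Fri, 1916: Sun ✓, 1917: Mon, 1918: Tue, 1919: Wed, 1920: Fri, 1921: Sat, 1922: Sun ✓, 1923: Mon, 1924: Wed, 1925: Thu, 1926: Fri, 1927: Sat, 1928: Mon, 1929: Tue, 1930: Wed, 1931: Thu, 1932: Sat, 1933: Sun ✓, 1934: Mon, 1935: Tue, 1936: Thu, 1937: Fri, 1938: Sat, 1939: Sun ✓, 1940: Tue, 1941: Wed, 1942: Thu, 1943: Fri, 1944: Sun ✓
Sundays: 1916, 1922, 1933, 1939, 1944.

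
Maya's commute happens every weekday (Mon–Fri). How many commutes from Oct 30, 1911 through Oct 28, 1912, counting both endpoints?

261

Oct 30, 1911 is a Monday.
The range spans 365 days (inclusive of both endpoints).
365 = 7 × 52 + 1, so there are 52 full weeks plus 1 extra day.
Each full week contributes 5 weekdays (Mon–Fri): 52 × 5 = 260.
The 1 extra day is Monday — 1 of them qualifies.
Total: 260 + 1 = 261.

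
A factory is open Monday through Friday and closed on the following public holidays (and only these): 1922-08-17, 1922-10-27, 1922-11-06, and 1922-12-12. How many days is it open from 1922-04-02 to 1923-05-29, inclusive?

298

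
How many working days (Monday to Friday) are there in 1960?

261

January 1, 1960 is a Friday.
From January 1, 1960 to December 31, 1960 is 366 days inclusive.
366 = 7 × 52 + 2, so there are 52 full weeks plus 2 extra days.
Each full week contributes 5 weekdays (Mon–Fri): 52 × 5 = 260.
The 2 extra days are Friday, Saturday — 1 of them qualifies.
Total: 260 + 1 = 261.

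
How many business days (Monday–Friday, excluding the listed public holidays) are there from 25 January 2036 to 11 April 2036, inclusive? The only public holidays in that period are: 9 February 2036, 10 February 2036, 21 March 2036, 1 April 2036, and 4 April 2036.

25 January 2036 is a Friday.
From 25 January 2036 to 11 April 2036 is 78 days inclusive.
78 = 7 × 11 + 1, so there are 11 full weeks plus 1 extra day.
Each full week contributes 5 weekdays (Mon–Fri): 11 × 5 = 55.
The 1 extra day is Fri — 1 of them qualifies.
Total: 55 + 1 = 56.
Holidays: 9 February 2036 (Sat); 10 February 2036 (Sun); 21 March 2036 (Fri); 1 April 2036 (Tue); 4 April 2036 (Fri).
3 of the 5 holidays fall on weekdays; the rest are weekends and were already excluded.
Business days: 56 − 3 = 53.

53 business days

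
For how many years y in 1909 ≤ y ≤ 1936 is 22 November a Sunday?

Day of week of November 22 in each year:
1909: Mon, 1910: Tue, 1911: Wed, 1912: Fri, 1913: Sat, 1914: Sun ✓, 1915: Mon, 1916: Wed, 1917: Thu, 1918: Fri, 1919: Sat, 1920: Mon, 1921: Tue, 1922: Wed, 1923: Thu, 1924: Sat, 1925: Sun ✓, 1926: Mon, 1927: Tue, 1928: Thu, 1929: Fri, 1930: Sat, 1931: Sun ✓, 1932: Tue, 1933: Wed, 1934: Thu, 1935: Fri, 1936: Sun ✓
Sundays: 1914, 1925, 1931, 1936.

4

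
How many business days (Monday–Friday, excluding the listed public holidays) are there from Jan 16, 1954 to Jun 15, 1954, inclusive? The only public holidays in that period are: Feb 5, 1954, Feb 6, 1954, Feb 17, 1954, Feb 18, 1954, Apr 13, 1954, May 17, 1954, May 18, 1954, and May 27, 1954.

Jan 16, 1954 is a Saturday.
The range spans 151 days (inclusive of both endpoints).
151 = 7 × 21 + 4, so there are 21 full weeks plus 4 extra days.
Each full week contributes 5 weekdays (Mon–Fri): 21 × 5 = 105.
The 4 extra days are Saturday, Sunday, Monday, Tuesday — 2 of them qualify.
Total: 105 + 2 = 107.
Holidays: Feb 5, 1954 (Fri); Feb 6, 1954 (Sat); Feb 17, 1954 (Wed); Feb 18, 1954 (Thu); Apr 13, 1954 (Tue); May 17, 1954 (Mon); May 18, 1954 (Tue); May 27, 1954 (Thu).
7 of the 8 holidays fall on weekdays; the rest are weekends and were already excluded.
Business days: 107 − 7 = 100.

100 business days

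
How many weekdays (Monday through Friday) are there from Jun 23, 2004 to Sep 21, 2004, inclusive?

Jun 23, 2004 is a Wednesday.
From Jun 23, 2004 to Sep 21, 2004 is 91 days inclusive.
91 = 7 × 13, so the span is exactly 13 full weeks.
Each full week contributes 5 weekdays (Mon–Fri): 13 × 5 = 65.
Total: 65.

65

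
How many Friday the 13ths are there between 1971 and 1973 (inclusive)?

Friday-the-13ths by year:
1971: Aug
1972: Oct
1973: Apr, Jul

4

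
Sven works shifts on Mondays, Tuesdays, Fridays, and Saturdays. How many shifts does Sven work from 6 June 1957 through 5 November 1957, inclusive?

6 June 1957 is a Thursday.
That's 153 days from start to end, counting both.
153 = 7 × 21 + 6, so there are 21 full weeks plus 6 extra days.
Each full week contributes 4 days from the set (Mon, Tue, Fri, Sat): 21 × 4 = 84.
The 6 extra days are Thursday, Friday, Saturday, Sunday, Monday, Tuesday — 4 of them qualify.
Total: 84 + 4 = 88.

88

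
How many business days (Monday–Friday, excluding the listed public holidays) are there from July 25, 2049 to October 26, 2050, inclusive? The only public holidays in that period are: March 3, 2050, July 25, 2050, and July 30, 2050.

326

July 25, 2049 is a Sunday.
The range spans 459 days (inclusive of both endpoints).
459 = 7 × 65 + 4, so there are 65 full weeks plus 4 extra days.
Each full week contributes 5 weekdays (Mon–Fri): 65 × 5 = 325.
The 4 extra days are Sunday, Monday, Tuesday, Wednesday — 3 of them qualify.
Total: 325 + 3 = 328.
Holidays: March 3, 2050 (Thu); July 25, 2050 (Mon); July 30, 2050 (Sat).
2 of the 3 holidays fall on weekdays; the rest are weekends and were already excluded.
Business days: 328 − 2 = 326.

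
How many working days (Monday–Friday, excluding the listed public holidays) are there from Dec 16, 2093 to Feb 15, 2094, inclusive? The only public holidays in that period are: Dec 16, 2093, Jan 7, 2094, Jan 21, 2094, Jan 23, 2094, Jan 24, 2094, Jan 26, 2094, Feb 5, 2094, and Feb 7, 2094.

39

Dec 16, 2093 is a Wednesday.
From Dec 16, 2093 to Feb 15, 2094 is 62 days inclusive.
62 = 7 × 8 + 6, so there are 8 full weeks plus 6 extra days.
Each full week contributes 5 weekdays (Mon–Fri): 8 × 5 = 40.
The 6 extra days are Wednesday, Thursday, Friday, Saturday, Sunday, Monday — 4 of them qualify.
Total: 40 + 4 = 44.
Holidays: Dec 16, 2093 (Wed); Jan 7, 2094 (Thu); Jan 21, 2094 (Thu); Jan 23, 2094 (Sat); Jan 24, 2094 (Sun); Jan 26, 2094 (Tue); Feb 5, 2094 (Fri); Feb 7, 2094 (Sun).
5 of the 8 holidays fall on weekdays; the rest are weekends and were already excluded.
Business days: 44 − 5 = 39.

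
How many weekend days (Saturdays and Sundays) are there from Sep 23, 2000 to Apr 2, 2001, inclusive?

Sep 23, 2000 is a Saturday.
The range spans 192 days (inclusive of both endpoints).
192 = 7 × 27 + 3, so there are 27 full weeks plus 3 extra days.
Each full week contributes 2 weekend days (Sat, Sun): 27 × 2 = 54.
The 3 extra days are Saturday, Sunday, Monday — 2 of them qualify.
Total: 54 + 2 = 56.

56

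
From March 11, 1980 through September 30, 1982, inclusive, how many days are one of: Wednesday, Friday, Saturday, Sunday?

533

March 11, 1980 is a Tuesday.
That's 934 days from start to end, counting both.
934 = 7 × 133 + 3, so there are 133 full weeks plus 3 extra days.
Each full week contributes 4 days from the set (Wed, Fri, Sat, Sun): 133 × 4 = 532.
The 3 extra days are Tuesday, Wednesday, Thursday — 1 of them qualifies.
Total: 532 + 1 = 533.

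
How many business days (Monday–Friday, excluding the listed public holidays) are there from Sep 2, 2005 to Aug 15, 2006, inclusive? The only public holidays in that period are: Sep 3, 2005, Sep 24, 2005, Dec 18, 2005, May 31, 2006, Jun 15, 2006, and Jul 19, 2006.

Sep 2, 2005 is a Friday.
That's 348 days from start to end, counting both.
348 = 7 × 49 + 5, so there are 49 full weeks plus 5 extra days.
Each full week contributes 5 weekdays (Mon–Fri): 49 × 5 = 245.
The 5 extra days are Friday, Saturday, Sunday, Monday, Tuesday — 3 of them qualify.
Total: 245 + 3 = 248.
Holidays: Sep 3, 2005 (Sat); Sep 24, 2005 (Sat); Dec 18, 2005 (Sun); May 31, 2006 (Wed); Jun 15, 2006 (Thu); Jul 19, 2006 (Wed).
3 of the 6 holidays fall on weekdays; the rest are weekends and were already excluded.
Business days: 248 − 3 = 245.

245 business days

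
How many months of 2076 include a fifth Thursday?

A month has five Thursdays exactly when Thursday falls within its first (length − 28) days.
Jan: 31 days, starts Wed → 5 of Wed, Thu, Fri ✓
Feb: 29 days, starts Sat → 5 of Sat
Mar: 31 days, starts Sun → 5 of Sun, Mon, Tue
Apr: 30 days, starts Wed → 5 of Wed, Thu ✓
May: 31 days, starts Fri → 5 of Fri, Sat, Sun
Jun: 30 days, starts Mon → 5 of Mon, Tue
Jul: 31 days, starts Wed → 5 of Wed, Thu, Fri ✓
Aug: 31 days, starts Sat → 5 of Sat, Sun, Mon
Sep: 30 days, starts Tue → 5 of Tue, Wed
Oct: 31 days, starts Thu → 5 of Thu, Fri, Sat ✓
Nov: 30 days, starts Sun → 5 of Sun, Mon
Dec: 31 days, starts Tue → 5 of Tue, Wed, Thu ✓
Months with five Thursdays: Jan, Apr, Jul, Oct, Dec.

5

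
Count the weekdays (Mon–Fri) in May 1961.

23 weekdays

1 May 1961 is a Monday.
The range spans 31 days (inclusive of both endpoints).
31 = 7 × 4 + 3, so there are 4 full weeks plus 3 extra days.
Each full week contributes 5 weekdays (Mon–Fri): 4 × 5 = 20.
The 3 extra days are Monday, Tuesday, Wednesday — 3 of them qualify.
Total: 20 + 3 = 23.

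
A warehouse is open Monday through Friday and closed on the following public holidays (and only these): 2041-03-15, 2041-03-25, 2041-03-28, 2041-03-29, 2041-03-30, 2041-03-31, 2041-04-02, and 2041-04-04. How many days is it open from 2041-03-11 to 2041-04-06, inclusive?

2041-03-11 is a Monday.
The range spans 27 days (inclusive of both endpoints).
27 = 7 × 3 + 6, so there are 3 full weeks plus 6 extra days.
Each full week contributes 5 weekdays (Mon–Fri): 3 × 5 = 15.
The 6 extra days are Mon, Tue, Wed, Thu, Fri, Sat — 5 of them qualify.
Total: 15 + 5 = 20.
Holidays: 2041-03-15 (Fri); 2041-03-25 (Mon); 2041-03-28 (Thu); 2041-03-29 (Fri); 2041-03-30 (Sat); 2041-03-31 (Sun); 2041-04-02 (Tue); 2041-04-04 (Thu).
6 of the 8 holidays fall on weekdays; the rest are weekends and were already excluded.
Business days: 20 − 6 = 14.

14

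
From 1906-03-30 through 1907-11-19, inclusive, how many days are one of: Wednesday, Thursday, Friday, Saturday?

342

1906-03-30 is a Friday.
That's 600 days from start to end, counting both.
600 = 7 × 85 + 5, so there are 85 full weeks plus 5 extra days.
Each full week contributes 4 days from the set (Wed, Thu, Fri, Sat): 85 × 4 = 340.
The 5 extra days are Friday, Saturday, Sunday, Monday, Tuesday — 2 of them qualify.
Total: 340 + 2 = 342.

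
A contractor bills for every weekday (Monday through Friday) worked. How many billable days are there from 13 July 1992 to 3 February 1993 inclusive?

148

13 July 1992 is a Monday.
That's 206 days from start to end, counting both.
206 = 7 × 29 + 3, so there are 29 full weeks plus 3 extra days.
Each full week contributes 5 weekdays (Mon–Fri): 29 × 5 = 145.
The 3 extra days are Monday, Tuesday, Wednesday — 3 of them qualify.
Total: 145 + 3 = 148.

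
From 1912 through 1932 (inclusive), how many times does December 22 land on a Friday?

2

Day of week of December 22 in each year:
1912: Sun, 1913: Mon, 1914: Tue, 1915: Wed, 1916: Fri ✓, 1917: Sat, 1918: Sun, 1919: Mon, 1920: Wed, 1921: Thu, 1922: Fri ✓, 1923: Sat, 1924: Mon, 1925: Tue, 1926: Wed, 1927: Thu, 1928: Sat, 1929: Sun, 1930: Mon, 1931: Tue, 1932: Thu
Fridays: 1916, 1922.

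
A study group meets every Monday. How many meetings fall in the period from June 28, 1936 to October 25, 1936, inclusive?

17 Mondays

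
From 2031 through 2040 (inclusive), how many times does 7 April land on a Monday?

2

Day of week of April 7 in each year:
2031: Mon ✓, 2032: Wed, 2033: Thu, 2034: Fri, 2035: Sat, 2036: Mon ✓, 2037: Tue, 2038: Wed, 2039: Thu, 2040: Sat
Mondays: 2031, 2036.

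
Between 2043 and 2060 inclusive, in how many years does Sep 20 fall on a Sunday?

3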